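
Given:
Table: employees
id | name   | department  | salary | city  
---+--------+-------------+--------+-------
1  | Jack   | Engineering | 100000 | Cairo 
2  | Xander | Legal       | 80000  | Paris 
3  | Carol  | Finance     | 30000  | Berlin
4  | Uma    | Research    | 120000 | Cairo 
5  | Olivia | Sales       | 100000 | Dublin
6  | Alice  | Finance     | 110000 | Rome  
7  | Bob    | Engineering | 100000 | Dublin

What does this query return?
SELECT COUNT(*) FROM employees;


COUNT(*) counts all rows

7


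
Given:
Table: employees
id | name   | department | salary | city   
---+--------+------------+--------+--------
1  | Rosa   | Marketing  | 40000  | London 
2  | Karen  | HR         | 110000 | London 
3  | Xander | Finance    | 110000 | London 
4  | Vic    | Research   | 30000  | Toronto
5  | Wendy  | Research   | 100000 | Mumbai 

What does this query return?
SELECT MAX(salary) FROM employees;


Salaries: 40000, 110000, 110000, 30000, 100000
MAX = 110000

110000


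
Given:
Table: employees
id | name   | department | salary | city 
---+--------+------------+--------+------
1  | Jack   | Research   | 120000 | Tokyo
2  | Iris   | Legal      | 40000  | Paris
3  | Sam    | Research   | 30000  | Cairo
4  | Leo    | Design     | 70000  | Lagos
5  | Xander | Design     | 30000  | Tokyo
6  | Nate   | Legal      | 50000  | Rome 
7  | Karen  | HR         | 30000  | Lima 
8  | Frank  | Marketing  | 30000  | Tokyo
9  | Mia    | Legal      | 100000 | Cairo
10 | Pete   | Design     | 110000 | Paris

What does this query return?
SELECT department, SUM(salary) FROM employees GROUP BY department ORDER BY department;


Summing salary within each department:
  Design: 70000 + 30000 + 110000 = 210000
  HR: 30000 = 30000
  Legal: 40000 + 50000 + 100000 = 190000
  Marketing: 30000 = 30000
  Research: 120000 + 30000 = 150000


5 groups:
Design, 210000
HR, 30000
Legal, 190000
Marketing, 30000
Research, 150000


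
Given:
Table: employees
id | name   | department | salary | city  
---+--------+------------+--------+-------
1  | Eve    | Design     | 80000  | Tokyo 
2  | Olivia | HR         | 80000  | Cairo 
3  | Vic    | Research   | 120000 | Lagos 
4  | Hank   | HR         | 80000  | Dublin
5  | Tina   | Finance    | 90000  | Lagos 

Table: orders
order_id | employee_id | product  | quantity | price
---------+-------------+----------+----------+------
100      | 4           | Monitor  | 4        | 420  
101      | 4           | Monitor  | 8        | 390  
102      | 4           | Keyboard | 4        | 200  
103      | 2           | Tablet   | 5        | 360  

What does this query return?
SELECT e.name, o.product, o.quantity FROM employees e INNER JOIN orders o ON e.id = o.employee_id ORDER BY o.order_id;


Joining employees.id = orders.employee_id:
  employee Hank (id=4) -> order Monitor
  employee Hank (id=4) -> order Monitor
  employee Hank (id=4) -> order Keyboard
  employee Olivia (id=2) -> order Tablet


4 rows:
Hank, Monitor, 4
Hank, Monitor, 8
Hank, Keyboard, 4
Olivia, Tablet, 5


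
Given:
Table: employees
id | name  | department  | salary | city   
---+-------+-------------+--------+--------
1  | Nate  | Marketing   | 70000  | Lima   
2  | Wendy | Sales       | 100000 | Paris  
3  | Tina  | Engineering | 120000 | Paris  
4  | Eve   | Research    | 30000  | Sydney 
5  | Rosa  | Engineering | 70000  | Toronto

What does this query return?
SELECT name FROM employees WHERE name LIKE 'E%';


LIKE 'E%' matches names starting with 'E'
Matching: 1

1 rows:
Eve


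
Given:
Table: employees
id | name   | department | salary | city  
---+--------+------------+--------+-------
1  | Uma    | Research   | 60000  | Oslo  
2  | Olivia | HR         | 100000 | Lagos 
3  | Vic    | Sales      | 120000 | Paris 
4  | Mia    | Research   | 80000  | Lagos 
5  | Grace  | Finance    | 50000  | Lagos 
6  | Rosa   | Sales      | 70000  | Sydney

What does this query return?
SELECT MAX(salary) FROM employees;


Salaries: 60000, 100000, 120000, 80000, 50000, 70000
MAX = 120000

120000


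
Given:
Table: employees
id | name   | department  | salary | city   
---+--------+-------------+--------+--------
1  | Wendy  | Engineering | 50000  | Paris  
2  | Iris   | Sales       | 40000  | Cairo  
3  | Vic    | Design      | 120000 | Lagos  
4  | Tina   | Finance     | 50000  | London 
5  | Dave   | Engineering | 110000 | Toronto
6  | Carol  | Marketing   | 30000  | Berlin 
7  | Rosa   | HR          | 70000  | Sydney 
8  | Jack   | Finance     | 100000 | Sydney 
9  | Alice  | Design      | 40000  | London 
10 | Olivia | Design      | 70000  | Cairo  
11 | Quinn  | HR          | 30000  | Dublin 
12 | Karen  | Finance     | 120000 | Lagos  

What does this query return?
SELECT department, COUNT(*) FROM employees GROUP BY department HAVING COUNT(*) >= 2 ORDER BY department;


Groups with count >= 2:
  Design: 3 -> PASS
  Engineering: 2 -> PASS
  Finance: 3 -> PASS
  HR: 2 -> PASS
  Marketing: 1 -> filtered out
  Sales: 1 -> filtered out


4 groups:
Design, 3
Engineering, 2
Finance, 3
HR, 2


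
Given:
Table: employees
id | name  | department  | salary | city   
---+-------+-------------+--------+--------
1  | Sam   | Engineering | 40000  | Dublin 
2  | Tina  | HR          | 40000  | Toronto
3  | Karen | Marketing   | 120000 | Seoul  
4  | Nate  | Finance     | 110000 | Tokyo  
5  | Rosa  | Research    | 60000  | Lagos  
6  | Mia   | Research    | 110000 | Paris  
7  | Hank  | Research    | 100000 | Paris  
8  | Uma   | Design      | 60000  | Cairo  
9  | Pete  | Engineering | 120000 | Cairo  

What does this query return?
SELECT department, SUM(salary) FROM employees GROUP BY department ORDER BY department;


Summing salary within each department:
  Design: 60000 = 60000
  Engineering: 40000 + 120000 = 160000
  Finance: 110000 = 110000
  HR: 40000 = 40000
  Marketing: 120000 = 120000
  Research: 60000 + 110000 + 100000 = 270000


6 groups:
Design, 60000
Engineering, 160000
Finance, 110000
HR, 40000
Marketing, 120000
Research, 270000


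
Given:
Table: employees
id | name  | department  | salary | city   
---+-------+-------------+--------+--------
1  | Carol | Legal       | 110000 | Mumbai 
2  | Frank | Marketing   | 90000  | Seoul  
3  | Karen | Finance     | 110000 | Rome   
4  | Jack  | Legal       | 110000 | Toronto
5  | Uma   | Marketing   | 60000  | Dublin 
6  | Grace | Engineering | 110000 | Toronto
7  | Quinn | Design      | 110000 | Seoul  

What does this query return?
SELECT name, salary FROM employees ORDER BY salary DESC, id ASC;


Sorting by salary DESC, then id ASC for ties

7 rows:
Carol, 110000
Karen, 110000
Jack, 110000
Grace, 110000
Quinn, 110000
Frank, 90000
Uma, 60000


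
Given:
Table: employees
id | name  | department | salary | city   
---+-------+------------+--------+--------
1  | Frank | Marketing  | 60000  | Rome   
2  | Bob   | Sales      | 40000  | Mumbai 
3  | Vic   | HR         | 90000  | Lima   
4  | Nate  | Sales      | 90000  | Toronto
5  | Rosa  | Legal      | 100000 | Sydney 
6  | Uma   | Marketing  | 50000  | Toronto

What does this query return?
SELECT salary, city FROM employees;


Projecting columns: salary, city

6 rows:
60000, Rome
40000, Mumbai
90000, Lima
90000, Toronto
100000, Sydney
50000, Toronto


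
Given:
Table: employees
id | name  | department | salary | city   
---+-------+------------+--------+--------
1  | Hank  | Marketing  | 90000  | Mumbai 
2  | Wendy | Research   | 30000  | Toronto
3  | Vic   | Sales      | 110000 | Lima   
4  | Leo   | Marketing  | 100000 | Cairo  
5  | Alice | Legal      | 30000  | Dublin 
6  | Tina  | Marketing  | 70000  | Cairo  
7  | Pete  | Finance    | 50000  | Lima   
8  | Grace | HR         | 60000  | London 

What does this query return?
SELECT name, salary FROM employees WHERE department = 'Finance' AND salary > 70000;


Filtering: department = 'Finance' AND salary > 70000
Matching: 0 rows

Empty result set (0 rows)


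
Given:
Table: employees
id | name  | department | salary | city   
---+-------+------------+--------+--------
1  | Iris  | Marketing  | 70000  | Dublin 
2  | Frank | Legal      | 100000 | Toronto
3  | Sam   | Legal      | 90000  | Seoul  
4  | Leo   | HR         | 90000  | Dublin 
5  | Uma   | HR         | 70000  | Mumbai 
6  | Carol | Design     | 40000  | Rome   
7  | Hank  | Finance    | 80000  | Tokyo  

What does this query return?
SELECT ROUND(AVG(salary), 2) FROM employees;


SUM(salary) = 540000
COUNT = 7
ROUND(AVG, 2) = ROUND(540000 / 7, 2) = 77142.86

77142.86


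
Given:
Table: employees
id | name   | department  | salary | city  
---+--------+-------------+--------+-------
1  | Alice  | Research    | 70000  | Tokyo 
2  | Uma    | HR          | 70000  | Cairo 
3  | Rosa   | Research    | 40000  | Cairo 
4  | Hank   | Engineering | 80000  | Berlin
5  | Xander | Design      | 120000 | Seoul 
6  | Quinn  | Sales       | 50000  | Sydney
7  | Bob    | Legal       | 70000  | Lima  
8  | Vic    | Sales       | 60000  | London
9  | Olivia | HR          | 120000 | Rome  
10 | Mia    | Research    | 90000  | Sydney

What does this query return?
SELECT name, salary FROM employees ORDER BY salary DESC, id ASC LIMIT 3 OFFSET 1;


Sort by salary DESC (id ASC tiebreak), then skip 1 and take 3
Rows 2 through 4

3 rows:
Olivia, 120000
Mia, 90000
Hank, 80000


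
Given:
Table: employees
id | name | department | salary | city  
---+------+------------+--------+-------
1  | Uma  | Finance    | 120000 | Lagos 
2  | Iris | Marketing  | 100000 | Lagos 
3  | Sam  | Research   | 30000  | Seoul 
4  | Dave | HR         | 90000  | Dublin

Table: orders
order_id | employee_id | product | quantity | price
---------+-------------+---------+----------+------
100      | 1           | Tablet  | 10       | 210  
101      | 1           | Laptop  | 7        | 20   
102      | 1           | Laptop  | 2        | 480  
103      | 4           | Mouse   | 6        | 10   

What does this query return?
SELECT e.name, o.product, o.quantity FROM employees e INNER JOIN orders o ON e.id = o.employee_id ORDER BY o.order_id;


Joining employees.id = orders.employee_id:
  employee Uma (id=1) -> order Tablet
  employee Uma (id=1) -> order Laptop
  employee Uma (id=1) -> order Laptop
  employee Dave (id=4) -> order Mouse


4 rows:
Uma, Tablet, 10
Uma, Laptop, 7
Uma, Laptop, 2
Dave, Mouse, 6


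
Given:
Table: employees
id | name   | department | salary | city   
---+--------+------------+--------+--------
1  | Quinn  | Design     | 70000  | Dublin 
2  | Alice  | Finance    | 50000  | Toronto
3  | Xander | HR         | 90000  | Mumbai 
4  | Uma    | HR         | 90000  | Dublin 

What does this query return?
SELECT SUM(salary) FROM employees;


SUM(salary) = 70000 + 50000 + 90000 + 90000 = 300000

300000


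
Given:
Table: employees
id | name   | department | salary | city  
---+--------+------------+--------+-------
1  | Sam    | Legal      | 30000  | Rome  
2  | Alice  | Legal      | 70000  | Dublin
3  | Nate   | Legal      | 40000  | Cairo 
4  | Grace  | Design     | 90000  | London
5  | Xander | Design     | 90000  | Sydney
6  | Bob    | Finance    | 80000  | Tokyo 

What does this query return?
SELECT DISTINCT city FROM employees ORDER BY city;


All 'city' values (row order): Rome, Dublin, Cairo, London, Sydney, Tokyo
Removing duplicates leaves 6 unique value(s).

6 values:
Cairo
Dublin
London
Rome
Sydney
Tokyo


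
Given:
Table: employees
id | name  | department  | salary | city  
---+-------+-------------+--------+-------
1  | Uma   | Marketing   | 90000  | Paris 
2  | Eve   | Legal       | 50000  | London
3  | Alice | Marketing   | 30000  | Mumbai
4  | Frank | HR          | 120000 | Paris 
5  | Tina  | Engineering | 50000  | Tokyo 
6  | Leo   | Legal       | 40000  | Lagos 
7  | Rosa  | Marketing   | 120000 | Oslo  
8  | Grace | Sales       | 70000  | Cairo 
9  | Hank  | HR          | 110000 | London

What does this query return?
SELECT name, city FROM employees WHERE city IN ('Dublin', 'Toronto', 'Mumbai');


Filtering: city IN ('Dublin', 'Toronto', 'Mumbai')
Matching: 1 rows

1 rows:
Alice, Mumbai


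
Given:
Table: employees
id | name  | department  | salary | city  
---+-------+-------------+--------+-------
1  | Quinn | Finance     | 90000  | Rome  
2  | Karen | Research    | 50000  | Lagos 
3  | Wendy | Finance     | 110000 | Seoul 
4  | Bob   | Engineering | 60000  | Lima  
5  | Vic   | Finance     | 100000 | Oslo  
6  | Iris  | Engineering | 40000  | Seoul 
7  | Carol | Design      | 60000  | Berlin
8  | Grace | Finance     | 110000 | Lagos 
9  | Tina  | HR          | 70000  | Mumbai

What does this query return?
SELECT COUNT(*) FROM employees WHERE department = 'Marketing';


Counting rows where department = 'Marketing'


0


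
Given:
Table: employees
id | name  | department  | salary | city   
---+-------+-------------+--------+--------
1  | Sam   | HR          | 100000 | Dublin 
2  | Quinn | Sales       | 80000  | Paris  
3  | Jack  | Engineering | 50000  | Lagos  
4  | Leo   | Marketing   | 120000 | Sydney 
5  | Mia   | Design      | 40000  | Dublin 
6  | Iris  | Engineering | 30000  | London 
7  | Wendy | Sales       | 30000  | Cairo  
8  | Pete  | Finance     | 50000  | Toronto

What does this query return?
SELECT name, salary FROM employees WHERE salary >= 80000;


Filtering: salary >= 80000
Matching: 3 rows

3 rows:
Sam, 100000
Quinn, 80000
Leo, 120000


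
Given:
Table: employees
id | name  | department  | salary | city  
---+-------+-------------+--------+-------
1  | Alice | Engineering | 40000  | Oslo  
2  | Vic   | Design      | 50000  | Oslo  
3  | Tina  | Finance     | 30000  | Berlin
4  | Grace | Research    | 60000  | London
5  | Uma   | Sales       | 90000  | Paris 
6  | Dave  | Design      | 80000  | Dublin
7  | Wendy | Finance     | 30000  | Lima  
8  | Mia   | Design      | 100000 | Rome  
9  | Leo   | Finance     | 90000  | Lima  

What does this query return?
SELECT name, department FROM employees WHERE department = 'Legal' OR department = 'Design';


Filtering: department = 'Legal' OR 'Design'
Matching: 3 rows

3 rows:
Vic, Design
Dave, Design
Mia, Design


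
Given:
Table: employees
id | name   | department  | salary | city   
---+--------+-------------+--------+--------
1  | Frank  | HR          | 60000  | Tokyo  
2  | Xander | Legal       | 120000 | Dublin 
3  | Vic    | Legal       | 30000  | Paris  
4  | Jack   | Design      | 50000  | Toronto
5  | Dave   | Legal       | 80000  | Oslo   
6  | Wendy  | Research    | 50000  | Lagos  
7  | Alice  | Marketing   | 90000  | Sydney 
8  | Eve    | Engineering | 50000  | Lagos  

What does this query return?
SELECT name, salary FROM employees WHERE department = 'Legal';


Filtering: department = 'Legal'
Matching rows: 3

3 rows:
Xander, 120000
Vic, 30000
Dave, 80000


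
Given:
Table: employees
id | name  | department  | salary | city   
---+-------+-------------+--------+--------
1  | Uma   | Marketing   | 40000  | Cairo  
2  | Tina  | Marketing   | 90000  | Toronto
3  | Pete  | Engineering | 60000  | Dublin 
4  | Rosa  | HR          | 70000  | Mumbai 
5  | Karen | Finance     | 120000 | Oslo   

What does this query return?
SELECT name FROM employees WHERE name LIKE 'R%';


LIKE 'R%' matches names starting with 'R'
Matching: 1

1 rows:
Rosa


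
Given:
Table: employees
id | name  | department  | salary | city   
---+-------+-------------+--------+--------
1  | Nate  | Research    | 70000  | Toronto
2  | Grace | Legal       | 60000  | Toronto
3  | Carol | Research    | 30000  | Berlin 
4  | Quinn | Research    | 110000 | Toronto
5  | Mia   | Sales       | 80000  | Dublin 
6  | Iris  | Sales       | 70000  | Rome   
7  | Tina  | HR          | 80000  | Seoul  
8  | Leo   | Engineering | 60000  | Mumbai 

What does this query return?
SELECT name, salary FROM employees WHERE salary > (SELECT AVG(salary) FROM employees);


Subquery: AVG(salary) = 70000.0
Filtering: salary > 70000.0
  Quinn (110000) -> MATCH
  Mia (80000) -> MATCH
  Tina (80000) -> MATCH


3 rows:
Quinn, 110000
Mia, 80000
Tina, 80000


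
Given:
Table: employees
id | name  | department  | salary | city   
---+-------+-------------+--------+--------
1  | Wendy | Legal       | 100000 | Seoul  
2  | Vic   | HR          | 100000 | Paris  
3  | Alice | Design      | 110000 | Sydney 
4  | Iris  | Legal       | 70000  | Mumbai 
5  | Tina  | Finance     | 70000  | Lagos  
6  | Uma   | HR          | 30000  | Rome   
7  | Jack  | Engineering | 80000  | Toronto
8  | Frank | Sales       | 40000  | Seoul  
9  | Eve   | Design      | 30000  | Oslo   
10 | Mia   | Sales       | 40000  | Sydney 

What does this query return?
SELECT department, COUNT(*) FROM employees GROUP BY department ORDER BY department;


Assigning each row to its department group:
  Wendy -> Legal
  Vic -> HR
  Alice -> Design
  Iris -> Legal
  Tina -> Finance
  Uma -> HR
  Jack -> Engineering
  Frank -> Sales
  Eve -> Design
  Mia -> Sales


6 groups:
Design, 2
Engineering, 1
Finance, 1
HR, 2
Legal, 2
Sales, 2


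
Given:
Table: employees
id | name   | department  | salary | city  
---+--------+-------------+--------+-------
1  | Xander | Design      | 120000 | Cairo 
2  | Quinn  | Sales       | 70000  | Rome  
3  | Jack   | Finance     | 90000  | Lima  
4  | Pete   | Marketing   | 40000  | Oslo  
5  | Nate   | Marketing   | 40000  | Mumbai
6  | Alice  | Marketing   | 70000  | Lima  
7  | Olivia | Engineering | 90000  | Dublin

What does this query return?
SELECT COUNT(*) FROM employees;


COUNT(*) counts all rows

7


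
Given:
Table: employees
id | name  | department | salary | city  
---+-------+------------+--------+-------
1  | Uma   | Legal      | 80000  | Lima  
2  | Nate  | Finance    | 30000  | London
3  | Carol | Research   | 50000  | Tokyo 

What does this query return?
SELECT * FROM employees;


SELECT * returns all 3 rows with all columns

3 rows:
1, Uma, Legal, 80000, Lima
2, Nate, Finance, 30000, London
3, Carol, Research, 50000, Tokyo


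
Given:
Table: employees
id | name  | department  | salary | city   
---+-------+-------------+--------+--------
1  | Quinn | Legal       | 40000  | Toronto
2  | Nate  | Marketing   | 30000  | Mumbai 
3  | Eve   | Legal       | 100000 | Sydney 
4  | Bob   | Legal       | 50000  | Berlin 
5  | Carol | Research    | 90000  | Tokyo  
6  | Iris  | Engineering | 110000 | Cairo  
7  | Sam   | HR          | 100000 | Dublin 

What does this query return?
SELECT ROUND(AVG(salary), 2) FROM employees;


SUM(salary) = 520000
COUNT = 7
ROUND(AVG, 2) = ROUND(520000 / 7, 2) = 74285.71

74285.71


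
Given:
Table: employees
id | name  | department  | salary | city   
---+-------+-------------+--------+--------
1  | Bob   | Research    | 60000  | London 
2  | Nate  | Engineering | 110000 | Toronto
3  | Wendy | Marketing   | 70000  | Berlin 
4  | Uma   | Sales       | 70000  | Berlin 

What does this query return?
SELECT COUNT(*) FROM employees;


COUNT(*) counts all rows

4


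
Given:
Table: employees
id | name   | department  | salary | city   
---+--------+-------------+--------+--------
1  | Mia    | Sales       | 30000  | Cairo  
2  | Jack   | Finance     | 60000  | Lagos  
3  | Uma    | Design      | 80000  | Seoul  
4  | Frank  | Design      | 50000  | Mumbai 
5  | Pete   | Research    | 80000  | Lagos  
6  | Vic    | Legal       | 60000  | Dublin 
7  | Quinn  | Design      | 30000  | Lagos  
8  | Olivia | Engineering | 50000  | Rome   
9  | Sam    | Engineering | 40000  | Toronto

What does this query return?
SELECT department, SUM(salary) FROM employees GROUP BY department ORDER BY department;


Summing salary within each department:
  Design: 80000 + 50000 + 30000 = 160000
  Engineering: 50000 + 40000 = 90000
  Finance: 60000 = 60000
  Legal: 60000 = 60000
  Research: 80000 = 80000
  Sales: 30000 = 30000


6 groups:
Design, 160000
Engineering, 90000
Finance, 60000
Legal, 60000
Research, 80000
Sales, 30000


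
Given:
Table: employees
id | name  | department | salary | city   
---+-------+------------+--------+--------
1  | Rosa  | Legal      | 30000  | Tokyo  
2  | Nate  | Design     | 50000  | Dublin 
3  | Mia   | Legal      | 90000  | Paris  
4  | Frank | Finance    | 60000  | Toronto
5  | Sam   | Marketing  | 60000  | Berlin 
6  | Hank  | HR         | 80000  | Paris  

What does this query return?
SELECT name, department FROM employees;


Projecting columns: name, department

6 rows:
Rosa, Legal
Nate, Design
Mia, Legal
Frank, Finance
Sam, Marketing
Hank, HR


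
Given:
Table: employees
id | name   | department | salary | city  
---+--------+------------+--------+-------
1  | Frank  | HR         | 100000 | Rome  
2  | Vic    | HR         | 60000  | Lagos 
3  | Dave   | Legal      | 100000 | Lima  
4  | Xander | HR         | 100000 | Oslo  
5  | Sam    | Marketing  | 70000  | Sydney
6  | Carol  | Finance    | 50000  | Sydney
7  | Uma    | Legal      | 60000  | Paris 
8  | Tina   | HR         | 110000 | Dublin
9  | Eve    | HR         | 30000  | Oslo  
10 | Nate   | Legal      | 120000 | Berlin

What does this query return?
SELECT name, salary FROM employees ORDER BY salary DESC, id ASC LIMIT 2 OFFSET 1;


Sort by salary DESC (id ASC tiebreak), then skip 1 and take 2
Rows 2 through 3

2 rows:
Tina, 110000
Frank, 100000


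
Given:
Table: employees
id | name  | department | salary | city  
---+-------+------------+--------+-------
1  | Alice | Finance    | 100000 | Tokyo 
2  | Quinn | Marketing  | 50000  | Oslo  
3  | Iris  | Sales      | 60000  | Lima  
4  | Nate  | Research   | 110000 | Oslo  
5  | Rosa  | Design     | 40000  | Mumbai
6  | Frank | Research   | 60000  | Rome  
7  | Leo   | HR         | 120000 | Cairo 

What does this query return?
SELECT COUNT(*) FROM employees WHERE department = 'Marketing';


Counting rows where department = 'Marketing'
  Quinn -> MATCH


1


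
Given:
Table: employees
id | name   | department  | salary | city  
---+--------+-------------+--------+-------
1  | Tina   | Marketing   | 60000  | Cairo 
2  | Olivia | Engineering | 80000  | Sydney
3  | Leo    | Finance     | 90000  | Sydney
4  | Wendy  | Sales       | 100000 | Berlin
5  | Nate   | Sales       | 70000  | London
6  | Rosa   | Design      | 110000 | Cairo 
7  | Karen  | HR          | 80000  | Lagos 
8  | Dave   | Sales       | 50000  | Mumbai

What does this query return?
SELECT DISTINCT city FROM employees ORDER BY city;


All 'city' values (row order): Cairo, Sydney, Sydney, Berlin, London, Cairo, Lagos, Mumbai
Removing duplicates leaves 6 unique value(s).

6 values:
Berlin
Cairo
Lagos
London
Mumbai
Sydney


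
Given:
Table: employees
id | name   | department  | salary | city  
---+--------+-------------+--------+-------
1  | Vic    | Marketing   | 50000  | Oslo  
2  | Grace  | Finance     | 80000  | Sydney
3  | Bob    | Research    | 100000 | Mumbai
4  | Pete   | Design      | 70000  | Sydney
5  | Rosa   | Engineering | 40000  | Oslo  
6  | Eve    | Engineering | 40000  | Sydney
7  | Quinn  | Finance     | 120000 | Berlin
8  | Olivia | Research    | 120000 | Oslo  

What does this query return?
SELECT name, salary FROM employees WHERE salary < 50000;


Filtering: salary < 50000
Matching: 2 rows

2 rows:
Rosa, 40000
Eve, 40000


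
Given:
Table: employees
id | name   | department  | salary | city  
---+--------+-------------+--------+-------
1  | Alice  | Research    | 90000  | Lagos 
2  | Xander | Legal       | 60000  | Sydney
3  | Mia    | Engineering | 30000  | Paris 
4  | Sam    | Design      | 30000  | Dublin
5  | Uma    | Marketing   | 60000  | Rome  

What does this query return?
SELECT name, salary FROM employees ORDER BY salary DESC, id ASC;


Sorting by salary DESC, then id ASC for ties

5 rows:
Alice, 90000
Xander, 60000
Uma, 60000
Mia, 30000
Sam, 30000


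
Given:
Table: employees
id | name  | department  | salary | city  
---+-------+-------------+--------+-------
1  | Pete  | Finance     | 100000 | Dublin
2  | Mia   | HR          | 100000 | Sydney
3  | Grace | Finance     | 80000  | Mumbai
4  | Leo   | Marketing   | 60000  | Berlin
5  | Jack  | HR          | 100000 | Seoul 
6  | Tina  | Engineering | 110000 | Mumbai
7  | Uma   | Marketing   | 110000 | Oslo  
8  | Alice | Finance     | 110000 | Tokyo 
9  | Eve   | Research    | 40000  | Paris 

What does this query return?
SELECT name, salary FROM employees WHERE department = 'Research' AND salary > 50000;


Filtering: department = 'Research' AND salary > 50000
Matching: 0 rows

Empty result set (0 rows)


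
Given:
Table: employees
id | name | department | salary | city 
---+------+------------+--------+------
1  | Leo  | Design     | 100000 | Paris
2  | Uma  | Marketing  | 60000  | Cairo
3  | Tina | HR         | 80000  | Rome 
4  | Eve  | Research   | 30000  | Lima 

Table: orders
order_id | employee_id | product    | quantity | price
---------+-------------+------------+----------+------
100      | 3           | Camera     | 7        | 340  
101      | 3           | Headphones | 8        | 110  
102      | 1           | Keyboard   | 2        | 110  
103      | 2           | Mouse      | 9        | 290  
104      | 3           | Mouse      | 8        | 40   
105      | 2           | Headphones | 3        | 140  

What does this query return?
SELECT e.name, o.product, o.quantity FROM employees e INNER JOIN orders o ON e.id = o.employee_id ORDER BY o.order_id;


Joining employees.id = orders.employee_id:
  employee Tina (id=3) -> order Camera
  employee Tina (id=3) -> order Headphones
  employee Leo (id=1) -> order Keyboard
  employee Uma (id=2) -> order Mouse
  employee Tina (id=3) -> order Mouse
  employee Uma (id=2) -> order Headphones


6 rows:
Tina, Camera, 7
Tina, Headphones, 8
Leo, Keyboard, 2
Uma, Mouse, 9
Tina, Mouse, 8
Uma, Headphones, 3


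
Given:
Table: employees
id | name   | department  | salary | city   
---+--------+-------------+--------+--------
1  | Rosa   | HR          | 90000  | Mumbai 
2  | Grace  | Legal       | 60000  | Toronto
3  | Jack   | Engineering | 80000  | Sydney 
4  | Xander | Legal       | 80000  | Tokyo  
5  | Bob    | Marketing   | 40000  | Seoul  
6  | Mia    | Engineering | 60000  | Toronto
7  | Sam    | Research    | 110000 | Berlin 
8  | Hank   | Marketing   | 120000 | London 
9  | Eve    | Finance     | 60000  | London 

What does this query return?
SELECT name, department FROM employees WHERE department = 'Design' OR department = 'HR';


Filtering: department = 'Design' OR 'HR'
Matching: 1 rows

1 rows:
Rosa, HR


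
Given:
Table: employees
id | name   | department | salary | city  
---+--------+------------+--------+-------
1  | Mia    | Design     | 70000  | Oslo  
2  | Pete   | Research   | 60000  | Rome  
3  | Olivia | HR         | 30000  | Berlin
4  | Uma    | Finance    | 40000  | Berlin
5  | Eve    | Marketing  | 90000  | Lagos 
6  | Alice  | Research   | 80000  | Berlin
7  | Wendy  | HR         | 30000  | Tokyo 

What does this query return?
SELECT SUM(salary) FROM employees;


SUM(salary) = 70000 + 60000 + 30000 + 40000 + 90000 + 80000 + 30000 = 400000

400000


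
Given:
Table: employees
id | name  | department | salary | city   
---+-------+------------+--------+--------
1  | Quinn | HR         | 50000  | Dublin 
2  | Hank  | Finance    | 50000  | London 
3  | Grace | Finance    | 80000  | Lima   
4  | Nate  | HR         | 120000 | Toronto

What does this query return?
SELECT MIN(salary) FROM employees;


Salaries: 50000, 50000, 80000, 120000
MIN = 50000

50000


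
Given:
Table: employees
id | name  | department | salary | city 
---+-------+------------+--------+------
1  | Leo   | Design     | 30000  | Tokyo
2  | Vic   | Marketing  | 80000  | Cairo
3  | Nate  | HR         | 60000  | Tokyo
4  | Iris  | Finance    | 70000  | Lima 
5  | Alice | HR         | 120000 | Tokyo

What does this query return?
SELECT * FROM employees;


SELECT * returns all 5 rows with all columns

5 rows:
1, Leo, Design, 30000, Tokyo
2, Vic, Marketing, 80000, Cairo
3, Nate, HR, 60000, Tokyo
4, Iris, Finance, 70000, Lima
5, Alice, HR, 120000, Tokyo


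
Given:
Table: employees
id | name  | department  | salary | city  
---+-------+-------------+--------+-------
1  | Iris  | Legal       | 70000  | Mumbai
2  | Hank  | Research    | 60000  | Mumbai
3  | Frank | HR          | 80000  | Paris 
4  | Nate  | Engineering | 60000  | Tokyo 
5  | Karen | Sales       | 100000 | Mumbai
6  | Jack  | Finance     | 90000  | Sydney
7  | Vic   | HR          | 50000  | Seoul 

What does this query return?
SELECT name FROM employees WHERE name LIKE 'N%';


LIKE 'N%' matches names starting with 'N'
Matching: 1

1 rows:
Nate


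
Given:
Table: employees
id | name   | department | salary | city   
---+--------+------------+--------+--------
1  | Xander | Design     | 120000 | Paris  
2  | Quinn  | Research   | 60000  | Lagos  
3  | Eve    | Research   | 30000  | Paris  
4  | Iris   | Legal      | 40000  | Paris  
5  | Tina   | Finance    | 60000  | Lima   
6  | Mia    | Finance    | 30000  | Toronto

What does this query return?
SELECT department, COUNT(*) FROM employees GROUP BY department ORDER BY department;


Assigning each row to its department group:
  Xander -> Design
  Quinn -> Research
  Eve -> Research
  Iris -> Legal
  Tina -> Finance
  Mia -> Finance


4 groups:
Design, 1
Finance, 2
Legal, 1
Research, 2


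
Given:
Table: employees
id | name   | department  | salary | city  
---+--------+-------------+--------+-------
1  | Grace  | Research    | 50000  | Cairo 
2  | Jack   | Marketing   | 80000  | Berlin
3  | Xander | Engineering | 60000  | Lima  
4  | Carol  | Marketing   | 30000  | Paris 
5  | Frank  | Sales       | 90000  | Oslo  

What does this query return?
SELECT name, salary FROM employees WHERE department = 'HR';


Filtering: department = 'HR'
Matching rows: 0

Empty result set (0 rows)


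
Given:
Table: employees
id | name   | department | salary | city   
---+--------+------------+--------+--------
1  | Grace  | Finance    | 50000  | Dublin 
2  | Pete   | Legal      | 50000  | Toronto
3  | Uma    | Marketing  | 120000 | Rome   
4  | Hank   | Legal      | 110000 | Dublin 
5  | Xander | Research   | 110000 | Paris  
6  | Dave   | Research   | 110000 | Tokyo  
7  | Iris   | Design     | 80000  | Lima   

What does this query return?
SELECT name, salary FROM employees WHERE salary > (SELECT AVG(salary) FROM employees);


Subquery: AVG(salary) = 90000.0
Filtering: salary > 90000.0
  Uma (120000) -> MATCH
  Hank (110000) -> MATCH
  Xander (110000) -> MATCH
  Dave (110000) -> MATCH


4 rows:
Uma, 120000
Hank, 110000
Xander, 110000
Dave, 110000


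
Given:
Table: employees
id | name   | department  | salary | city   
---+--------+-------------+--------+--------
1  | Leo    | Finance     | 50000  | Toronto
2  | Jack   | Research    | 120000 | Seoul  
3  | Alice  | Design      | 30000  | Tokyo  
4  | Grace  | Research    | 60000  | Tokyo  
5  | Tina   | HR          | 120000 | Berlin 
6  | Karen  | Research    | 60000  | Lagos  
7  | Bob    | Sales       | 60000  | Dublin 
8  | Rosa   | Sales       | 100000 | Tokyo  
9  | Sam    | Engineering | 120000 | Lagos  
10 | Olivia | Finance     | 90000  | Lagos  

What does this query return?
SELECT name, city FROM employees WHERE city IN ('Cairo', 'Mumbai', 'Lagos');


Filtering: city IN ('Cairo', 'Mumbai', 'Lagos')
Matching: 3 rows

3 rows:
Karen, Lagos
Sam, Lagos
Olivia, Lagos


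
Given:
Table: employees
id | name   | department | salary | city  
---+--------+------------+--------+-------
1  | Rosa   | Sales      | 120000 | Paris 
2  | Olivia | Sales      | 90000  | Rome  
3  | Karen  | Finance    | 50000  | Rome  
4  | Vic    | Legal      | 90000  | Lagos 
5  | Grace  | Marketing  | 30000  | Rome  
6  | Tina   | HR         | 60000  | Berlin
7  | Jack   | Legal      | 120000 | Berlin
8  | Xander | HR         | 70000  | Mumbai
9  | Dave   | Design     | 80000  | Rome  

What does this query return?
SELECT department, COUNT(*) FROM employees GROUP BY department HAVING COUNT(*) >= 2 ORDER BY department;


Groups with count >= 2:
  HR: 2 -> PASS
  Legal: 2 -> PASS
  Sales: 2 -> PASS
  Design: 1 -> filtered out
  Finance: 1 -> filtered out
  Marketing: 1 -> filtered out


3 groups:
HR, 2
Legal, 2
Sales, 2


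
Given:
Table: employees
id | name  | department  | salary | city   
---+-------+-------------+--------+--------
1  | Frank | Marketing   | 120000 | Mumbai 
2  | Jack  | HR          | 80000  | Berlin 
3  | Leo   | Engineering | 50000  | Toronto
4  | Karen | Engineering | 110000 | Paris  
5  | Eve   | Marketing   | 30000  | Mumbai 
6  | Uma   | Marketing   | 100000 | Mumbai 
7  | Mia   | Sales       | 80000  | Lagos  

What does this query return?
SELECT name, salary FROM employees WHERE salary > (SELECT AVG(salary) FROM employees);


Subquery: AVG(salary) = 81428.57
Filtering: salary > 81428.57
  Frank (120000) -> MATCH
  Karen (110000) -> MATCH
  Uma (100000) -> MATCH


3 rows:
Frank, 120000
Karen, 110000
Uma, 100000


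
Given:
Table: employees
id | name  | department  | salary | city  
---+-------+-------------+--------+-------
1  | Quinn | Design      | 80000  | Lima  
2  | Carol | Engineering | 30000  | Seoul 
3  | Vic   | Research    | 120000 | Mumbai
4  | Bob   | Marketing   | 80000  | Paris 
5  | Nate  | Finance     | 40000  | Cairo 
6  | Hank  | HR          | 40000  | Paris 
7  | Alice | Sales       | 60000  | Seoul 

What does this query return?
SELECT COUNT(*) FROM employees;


COUNT(*) counts all rows

7


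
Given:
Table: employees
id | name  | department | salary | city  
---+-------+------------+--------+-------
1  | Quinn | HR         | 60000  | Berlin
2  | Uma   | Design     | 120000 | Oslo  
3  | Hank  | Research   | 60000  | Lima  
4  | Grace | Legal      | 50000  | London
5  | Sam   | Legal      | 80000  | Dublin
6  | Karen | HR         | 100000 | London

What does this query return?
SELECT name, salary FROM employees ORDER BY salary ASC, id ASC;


Sorting by salary ASC, then id ASC for ties

6 rows:
Grace, 50000
Quinn, 60000
Hank, 60000
Sam, 80000
Karen, 100000
Uma, 120000


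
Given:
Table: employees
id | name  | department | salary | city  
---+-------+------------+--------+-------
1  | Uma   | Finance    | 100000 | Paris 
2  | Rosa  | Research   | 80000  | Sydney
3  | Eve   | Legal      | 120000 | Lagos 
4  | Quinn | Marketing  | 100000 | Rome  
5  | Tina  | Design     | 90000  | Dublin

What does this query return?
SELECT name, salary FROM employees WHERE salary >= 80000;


Filtering: salary >= 80000
Matching: 5 rows

5 rows:
Uma, 100000
Rosa, 80000
Eve, 120000
Quinn, 100000
Tina, 90000


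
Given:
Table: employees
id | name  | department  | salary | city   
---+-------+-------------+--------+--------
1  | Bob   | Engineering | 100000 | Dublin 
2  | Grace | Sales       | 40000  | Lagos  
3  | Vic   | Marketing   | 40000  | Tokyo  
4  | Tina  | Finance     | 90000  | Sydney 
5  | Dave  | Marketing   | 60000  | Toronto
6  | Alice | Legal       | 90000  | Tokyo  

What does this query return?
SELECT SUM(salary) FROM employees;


SUM(salary) = 100000 + 40000 + 40000 + 90000 + 60000 + 90000 = 420000

420000


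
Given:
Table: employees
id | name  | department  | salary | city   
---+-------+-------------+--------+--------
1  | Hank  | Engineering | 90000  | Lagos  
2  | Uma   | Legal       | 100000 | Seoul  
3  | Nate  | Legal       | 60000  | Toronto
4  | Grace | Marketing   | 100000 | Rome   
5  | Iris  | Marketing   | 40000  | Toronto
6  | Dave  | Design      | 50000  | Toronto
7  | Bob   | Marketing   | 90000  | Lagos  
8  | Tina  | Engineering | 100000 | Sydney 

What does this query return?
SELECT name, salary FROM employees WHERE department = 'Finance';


Filtering: department = 'Finance'
Matching rows: 0

Empty result set (0 rows)


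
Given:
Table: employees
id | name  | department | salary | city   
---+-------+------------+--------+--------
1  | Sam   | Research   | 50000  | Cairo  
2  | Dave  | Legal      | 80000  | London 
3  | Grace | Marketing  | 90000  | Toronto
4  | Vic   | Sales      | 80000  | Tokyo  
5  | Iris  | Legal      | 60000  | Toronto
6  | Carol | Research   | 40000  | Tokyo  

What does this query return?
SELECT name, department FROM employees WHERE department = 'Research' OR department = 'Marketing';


Filtering: department = 'Research' OR 'Marketing'
Matching: 3 rows

3 rows:
Sam, Research
Grace, Marketing
Carol, Research


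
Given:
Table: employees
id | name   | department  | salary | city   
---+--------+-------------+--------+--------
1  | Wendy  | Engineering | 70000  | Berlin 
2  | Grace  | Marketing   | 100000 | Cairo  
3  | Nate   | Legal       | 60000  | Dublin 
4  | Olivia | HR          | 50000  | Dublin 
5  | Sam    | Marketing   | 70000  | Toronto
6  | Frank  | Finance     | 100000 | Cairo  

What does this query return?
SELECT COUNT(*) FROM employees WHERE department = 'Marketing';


Counting rows where department = 'Marketing'
  Grace -> MATCH
  Sam -> MATCH


2


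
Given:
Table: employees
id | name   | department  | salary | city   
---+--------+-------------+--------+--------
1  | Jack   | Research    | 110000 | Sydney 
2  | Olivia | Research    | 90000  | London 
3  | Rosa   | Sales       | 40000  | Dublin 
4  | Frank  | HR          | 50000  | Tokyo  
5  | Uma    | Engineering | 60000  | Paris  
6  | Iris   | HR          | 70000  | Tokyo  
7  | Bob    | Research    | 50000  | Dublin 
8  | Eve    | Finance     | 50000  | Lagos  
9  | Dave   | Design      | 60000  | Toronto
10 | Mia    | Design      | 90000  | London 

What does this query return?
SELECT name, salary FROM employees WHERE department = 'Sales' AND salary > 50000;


Filtering: department = 'Sales' AND salary > 50000
Matching: 0 rows

Empty result set (0 rows)


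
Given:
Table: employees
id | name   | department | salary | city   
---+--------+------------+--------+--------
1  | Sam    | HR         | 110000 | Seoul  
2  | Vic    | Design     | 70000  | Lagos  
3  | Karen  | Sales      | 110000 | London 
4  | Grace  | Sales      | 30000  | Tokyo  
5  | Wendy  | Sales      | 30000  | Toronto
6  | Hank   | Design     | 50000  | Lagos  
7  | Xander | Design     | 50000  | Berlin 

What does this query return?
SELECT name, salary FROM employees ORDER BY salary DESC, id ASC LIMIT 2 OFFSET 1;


Sort by salary DESC (id ASC tiebreak), then skip 1 and take 2
Rows 2 through 3

2 rows:
Karen, 110000
Vic, 70000


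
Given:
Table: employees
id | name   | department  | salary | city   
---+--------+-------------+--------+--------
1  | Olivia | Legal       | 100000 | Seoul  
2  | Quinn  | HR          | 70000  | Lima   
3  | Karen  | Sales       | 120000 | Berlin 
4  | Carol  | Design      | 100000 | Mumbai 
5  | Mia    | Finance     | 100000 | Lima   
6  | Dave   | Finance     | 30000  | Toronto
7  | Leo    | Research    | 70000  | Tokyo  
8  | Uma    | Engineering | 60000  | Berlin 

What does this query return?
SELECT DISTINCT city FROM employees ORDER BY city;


All 'city' values (row order): Seoul, Lima, Berlin, Mumbai, Lima, Toronto, Tokyo, Berlin
Removing duplicates leaves 6 unique value(s).

6 values:
Berlin
Lima
Mumbai
Seoul
Tokyo
Toronto


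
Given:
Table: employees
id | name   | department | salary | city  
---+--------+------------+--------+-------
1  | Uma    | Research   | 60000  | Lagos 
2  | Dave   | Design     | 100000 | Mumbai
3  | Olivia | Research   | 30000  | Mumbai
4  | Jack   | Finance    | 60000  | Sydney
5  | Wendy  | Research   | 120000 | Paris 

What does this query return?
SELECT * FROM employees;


SELECT * returns all 5 rows with all columns

5 rows:
1, Uma, Research, 60000, Lagos
2, Dave, Design, 100000, Mumbai
3, Olivia, Research, 30000, Mumbai
4, Jack, Finance, 60000, Sydney
5, Wendy, Research, 120000, Paris


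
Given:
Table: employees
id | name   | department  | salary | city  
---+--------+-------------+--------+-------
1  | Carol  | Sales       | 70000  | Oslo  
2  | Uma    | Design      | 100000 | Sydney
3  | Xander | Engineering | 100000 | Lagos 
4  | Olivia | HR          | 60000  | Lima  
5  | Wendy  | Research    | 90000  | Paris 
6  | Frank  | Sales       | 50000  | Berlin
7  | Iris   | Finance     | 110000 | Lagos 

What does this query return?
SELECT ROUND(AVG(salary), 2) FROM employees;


SUM(salary) = 580000
COUNT = 7
ROUND(AVG, 2) = ROUND(580000 / 7, 2) = 82857.14

82857.14
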